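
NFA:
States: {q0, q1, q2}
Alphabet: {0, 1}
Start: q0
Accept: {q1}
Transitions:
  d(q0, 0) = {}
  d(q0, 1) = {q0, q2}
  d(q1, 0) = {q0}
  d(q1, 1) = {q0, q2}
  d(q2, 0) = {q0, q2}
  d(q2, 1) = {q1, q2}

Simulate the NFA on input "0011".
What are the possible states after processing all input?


Start: {q0}
  --0--> {}
  --0--> {}
  --1--> {}
  --1--> {}

{} (empty set, no valid transitions)


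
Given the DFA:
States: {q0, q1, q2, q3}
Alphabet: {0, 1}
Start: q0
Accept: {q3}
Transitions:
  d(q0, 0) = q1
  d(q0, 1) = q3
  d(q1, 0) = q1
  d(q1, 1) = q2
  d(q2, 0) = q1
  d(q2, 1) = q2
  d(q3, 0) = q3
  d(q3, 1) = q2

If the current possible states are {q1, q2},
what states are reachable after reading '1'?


Apply transition on '1' from each current state:
  d(q1, 1) = q2
  d(q2, 1) = q2

{q2}


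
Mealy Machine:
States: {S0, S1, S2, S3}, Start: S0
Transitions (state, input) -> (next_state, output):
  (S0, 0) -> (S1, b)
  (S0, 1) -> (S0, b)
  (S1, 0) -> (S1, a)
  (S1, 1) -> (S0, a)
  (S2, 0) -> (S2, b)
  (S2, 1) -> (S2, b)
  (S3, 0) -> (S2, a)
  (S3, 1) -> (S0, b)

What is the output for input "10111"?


Step-by-step:
  (S0, 1) -> (S0, b)
  (S0, 0) -> (S1, b)
  (S1, 1) -> (S0, a)
  (S0, 1) -> (S0, b)
  (S0, 1) -> (S0, b)

"bbabb"


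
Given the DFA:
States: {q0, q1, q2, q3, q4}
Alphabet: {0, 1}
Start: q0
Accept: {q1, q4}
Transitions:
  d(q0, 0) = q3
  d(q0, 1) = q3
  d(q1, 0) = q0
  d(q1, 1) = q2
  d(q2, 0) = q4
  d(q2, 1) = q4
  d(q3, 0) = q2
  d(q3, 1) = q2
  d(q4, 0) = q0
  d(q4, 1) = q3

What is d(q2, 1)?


Looking up transition d(q2, 1)

q4


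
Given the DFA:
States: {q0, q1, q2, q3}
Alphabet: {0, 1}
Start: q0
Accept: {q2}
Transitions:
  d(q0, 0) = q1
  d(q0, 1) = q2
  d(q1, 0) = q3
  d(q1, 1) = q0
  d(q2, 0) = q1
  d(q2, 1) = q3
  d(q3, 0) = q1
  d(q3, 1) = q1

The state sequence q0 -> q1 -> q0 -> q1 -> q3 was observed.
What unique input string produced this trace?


Trace back each transition to find the symbol:
  q0 --[0]--> q1
  q1 --[1]--> q0
  q0 --[0]--> q1
  q1 --[0]--> q3

"0100"


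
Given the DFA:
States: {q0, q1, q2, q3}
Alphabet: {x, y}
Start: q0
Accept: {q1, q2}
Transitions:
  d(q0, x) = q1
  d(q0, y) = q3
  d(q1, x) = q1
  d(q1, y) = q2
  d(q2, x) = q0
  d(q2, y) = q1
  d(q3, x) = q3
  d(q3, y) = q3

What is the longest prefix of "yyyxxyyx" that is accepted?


Run the DFA, marking each prefix where the state is accepting:
  "" -> q0 [reject]
  "y" -> q3 [reject]
  "yy" -> q3 [reject]
  "yyy" -> q3 [reject]
  "yyyx" -> q3 [reject]
  "yyyxx" -> q3 [reject]
  "yyyxxy" -> q3 [reject]
  "yyyxxyy" -> q3 [reject]
  "yyyxxyyx" -> q3 [reject]

No prefix is accepted


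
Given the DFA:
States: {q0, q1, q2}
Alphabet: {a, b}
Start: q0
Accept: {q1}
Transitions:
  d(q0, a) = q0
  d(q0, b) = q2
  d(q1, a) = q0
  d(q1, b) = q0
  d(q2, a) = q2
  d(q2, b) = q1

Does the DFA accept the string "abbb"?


Trace: q0 -> q0 -> q2 -> q1 -> q0
Final state: q0
Accept states: {q1}

No, rejected (final state q0 is not an accept state)


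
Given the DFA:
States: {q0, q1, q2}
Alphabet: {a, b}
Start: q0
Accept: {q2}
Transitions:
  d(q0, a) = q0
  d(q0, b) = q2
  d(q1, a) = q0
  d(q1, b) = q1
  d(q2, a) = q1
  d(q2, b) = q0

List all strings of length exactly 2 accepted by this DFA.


All strings of length 2: 4 total
Accepted: 1

"ab"


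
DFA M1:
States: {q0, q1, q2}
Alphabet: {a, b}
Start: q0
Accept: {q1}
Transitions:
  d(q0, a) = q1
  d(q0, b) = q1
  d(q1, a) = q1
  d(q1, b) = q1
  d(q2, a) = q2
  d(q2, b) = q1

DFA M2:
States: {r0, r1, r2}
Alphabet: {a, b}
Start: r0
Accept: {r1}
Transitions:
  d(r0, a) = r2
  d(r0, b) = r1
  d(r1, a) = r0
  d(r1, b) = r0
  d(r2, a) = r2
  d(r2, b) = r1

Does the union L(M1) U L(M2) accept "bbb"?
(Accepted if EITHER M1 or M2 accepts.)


M1: final=q1 accepted=True
M2: final=r1 accepted=True

Yes, union accepts


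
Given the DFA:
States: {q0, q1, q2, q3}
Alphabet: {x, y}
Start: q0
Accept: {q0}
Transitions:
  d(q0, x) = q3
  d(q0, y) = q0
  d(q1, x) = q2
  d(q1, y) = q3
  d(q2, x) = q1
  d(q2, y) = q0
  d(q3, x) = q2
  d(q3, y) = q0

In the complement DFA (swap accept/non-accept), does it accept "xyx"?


Trace: q0 -> q3 -> q0 -> q3
Final: q3
Original accept: {q0}
Complement: q3 is not in original accept

Yes, complement accepts (original rejects)


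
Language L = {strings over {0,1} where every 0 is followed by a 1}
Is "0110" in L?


'00' present: False; ends with '0': True

No, "0110" is not in L


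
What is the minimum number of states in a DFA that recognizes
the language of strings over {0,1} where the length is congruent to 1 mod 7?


States track (length) mod 7.
Need 7 states: one per remainder 0..6; accept = remainder 1.

7


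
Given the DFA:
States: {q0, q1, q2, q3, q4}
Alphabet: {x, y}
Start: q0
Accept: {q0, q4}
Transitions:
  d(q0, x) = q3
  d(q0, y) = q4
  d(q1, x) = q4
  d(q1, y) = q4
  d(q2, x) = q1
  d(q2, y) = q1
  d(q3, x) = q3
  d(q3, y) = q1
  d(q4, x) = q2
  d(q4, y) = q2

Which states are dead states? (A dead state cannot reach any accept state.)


Forward reachability from each state:
  q0 -> reaches accept state q0 (live)
  q1 -> reaches accept state q4 (live)
  q2 -> reaches accept state q4 (live)
  q3 -> reaches accept state q4 (live)
  q4 -> reaches accept state q4 (live)

None (all states can reach an accept state)


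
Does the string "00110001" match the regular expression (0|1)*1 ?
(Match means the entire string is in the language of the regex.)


|string| = 8; first = '0'; last = '1'

Yes, "00110001" matches (0|1)*1


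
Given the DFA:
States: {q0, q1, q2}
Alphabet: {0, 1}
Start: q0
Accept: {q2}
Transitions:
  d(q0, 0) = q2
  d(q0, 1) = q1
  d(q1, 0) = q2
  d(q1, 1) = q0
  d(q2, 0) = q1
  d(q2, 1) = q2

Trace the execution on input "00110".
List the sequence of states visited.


Input: 00110
d(q0, 0) = q2
d(q2, 0) = q1
d(q1, 1) = q0
d(q0, 1) = q1
d(q1, 0) = q2


q0 -> q2 -> q1 -> q0 -> q1 -> q2


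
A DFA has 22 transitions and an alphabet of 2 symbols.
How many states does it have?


Each state has exactly one transition per symbol.
states = transitions / |alphabet| = 22 / 2 = 11

11


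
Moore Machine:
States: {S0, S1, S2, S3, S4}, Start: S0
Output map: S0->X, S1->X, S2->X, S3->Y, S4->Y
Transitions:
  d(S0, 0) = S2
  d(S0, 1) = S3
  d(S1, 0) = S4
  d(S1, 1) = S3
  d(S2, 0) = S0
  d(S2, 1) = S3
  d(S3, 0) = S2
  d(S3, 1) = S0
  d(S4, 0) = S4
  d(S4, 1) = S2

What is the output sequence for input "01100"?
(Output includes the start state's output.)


Start: S0 (output X)
  --0--> S2 (output X)
  --1--> S3 (output Y)
  --1--> S0 (output X)
  --0--> S2 (output X)
  --0--> S0 (output X)

"XXYXXX"


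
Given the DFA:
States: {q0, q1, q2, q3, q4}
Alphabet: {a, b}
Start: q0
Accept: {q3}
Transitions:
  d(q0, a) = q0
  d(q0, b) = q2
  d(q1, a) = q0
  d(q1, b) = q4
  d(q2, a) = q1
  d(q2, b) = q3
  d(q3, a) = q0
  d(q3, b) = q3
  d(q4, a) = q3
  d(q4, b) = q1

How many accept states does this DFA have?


Accept states listed: {q3}
Counting: q3(1)

1


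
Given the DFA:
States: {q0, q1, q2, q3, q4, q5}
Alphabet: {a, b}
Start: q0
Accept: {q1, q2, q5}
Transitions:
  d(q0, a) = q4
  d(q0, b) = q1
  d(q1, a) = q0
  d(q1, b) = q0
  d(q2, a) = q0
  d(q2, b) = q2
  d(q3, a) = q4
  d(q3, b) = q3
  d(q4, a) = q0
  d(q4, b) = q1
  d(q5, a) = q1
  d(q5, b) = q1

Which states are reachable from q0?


BFS from q0:
  layer 0: {q0}
  layer 1: {q1, q4}

{q0, q1, q4}


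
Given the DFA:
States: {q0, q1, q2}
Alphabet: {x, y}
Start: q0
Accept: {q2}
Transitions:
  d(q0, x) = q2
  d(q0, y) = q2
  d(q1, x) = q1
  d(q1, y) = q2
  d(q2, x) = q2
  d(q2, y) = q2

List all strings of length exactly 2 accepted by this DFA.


All strings of length 2: 4 total
Accepted: 4

"xx", "xy", "yx", "yy"


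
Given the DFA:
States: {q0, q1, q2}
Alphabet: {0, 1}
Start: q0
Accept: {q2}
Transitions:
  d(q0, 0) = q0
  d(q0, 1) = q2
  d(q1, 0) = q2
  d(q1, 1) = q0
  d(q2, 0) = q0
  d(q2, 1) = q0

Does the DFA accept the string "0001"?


Trace: q0 -> q0 -> q0 -> q0 -> q2
Final state: q2
Accept states: {q2}

Yes, accepted (final state q2 is an accept state)


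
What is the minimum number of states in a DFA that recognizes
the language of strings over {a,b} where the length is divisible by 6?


States track (length) mod 6.
Need 6 states: one per remainder 0..5; accept = remainder 0.

6


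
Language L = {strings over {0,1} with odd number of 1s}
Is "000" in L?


count('1') = 0; 0 mod 2 = 0

No, "000" is not in L


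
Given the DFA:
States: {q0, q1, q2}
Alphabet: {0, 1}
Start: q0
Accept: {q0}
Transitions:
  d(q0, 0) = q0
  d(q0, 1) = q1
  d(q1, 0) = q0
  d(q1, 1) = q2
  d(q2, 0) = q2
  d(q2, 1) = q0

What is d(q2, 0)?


Looking up transition d(q2, 0)

q2


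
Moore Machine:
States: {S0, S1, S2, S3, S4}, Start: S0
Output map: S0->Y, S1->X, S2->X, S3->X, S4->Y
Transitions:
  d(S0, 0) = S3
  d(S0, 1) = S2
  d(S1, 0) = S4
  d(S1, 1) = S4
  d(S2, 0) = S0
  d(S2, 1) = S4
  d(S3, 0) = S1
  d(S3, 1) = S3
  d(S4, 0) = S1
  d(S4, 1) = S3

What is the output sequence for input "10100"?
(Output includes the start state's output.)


Start: S0 (output Y)
  --1--> S2 (output X)
  --0--> S0 (output Y)
  --1--> S2 (output X)
  --0--> S0 (output Y)
  --0--> S3 (output X)

"YXYXYX"


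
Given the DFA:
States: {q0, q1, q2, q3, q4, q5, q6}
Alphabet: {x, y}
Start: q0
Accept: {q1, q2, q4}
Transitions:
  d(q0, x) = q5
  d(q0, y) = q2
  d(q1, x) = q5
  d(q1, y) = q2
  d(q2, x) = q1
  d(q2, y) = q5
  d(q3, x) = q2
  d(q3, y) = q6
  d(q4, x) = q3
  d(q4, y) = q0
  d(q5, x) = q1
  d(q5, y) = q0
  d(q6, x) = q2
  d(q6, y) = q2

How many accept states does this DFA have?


Accept states listed: {q1, q2, q4}
Counting: q1(1) q2(2) q4(3)

3


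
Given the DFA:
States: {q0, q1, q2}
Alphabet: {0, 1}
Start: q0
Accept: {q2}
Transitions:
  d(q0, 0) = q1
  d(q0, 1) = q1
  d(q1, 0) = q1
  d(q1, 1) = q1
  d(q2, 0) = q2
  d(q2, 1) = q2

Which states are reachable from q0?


BFS from q0:
  layer 0: {q0}
  layer 1: {q1}

{q0, q1}


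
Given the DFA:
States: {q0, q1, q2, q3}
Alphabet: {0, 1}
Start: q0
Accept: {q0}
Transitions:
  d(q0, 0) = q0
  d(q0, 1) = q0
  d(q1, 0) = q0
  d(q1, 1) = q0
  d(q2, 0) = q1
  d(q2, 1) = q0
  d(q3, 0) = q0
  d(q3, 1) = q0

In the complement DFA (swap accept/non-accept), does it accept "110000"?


Trace: q0 -> q0 -> q0 -> q0 -> q0 -> q0 -> q0
Final: q0
Original accept: {q0}
Complement: q0 is in original accept

No, complement rejects (original accepts)


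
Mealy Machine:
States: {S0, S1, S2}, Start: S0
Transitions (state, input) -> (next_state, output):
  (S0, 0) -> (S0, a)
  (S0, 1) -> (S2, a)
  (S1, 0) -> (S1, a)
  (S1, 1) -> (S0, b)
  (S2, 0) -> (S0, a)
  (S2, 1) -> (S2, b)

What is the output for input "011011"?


Step-by-step:
  (S0, 0) -> (S0, a)
  (S0, 1) -> (S2, a)
  (S2, 1) -> (S2, b)
  (S2, 0) -> (S0, a)
  (S0, 1) -> (S2, a)
  (S2, 1) -> (S2, b)

"aabaab"


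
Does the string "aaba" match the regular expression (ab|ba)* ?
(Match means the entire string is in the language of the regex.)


|string| = 4; first = 'a'; last = 'a'

No, "aaba" does not match (ab|ba)*


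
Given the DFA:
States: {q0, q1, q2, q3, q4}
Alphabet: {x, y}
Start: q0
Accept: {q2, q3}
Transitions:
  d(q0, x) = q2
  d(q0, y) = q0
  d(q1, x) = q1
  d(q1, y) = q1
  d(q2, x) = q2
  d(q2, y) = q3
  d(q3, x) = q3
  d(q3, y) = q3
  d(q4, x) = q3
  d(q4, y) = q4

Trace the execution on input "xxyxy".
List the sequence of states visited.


Input: xxyxy
d(q0, x) = q2
d(q2, x) = q2
d(q2, y) = q3
d(q3, x) = q3
d(q3, y) = q3


q0 -> q2 -> q2 -> q3 -> q3 -> q3


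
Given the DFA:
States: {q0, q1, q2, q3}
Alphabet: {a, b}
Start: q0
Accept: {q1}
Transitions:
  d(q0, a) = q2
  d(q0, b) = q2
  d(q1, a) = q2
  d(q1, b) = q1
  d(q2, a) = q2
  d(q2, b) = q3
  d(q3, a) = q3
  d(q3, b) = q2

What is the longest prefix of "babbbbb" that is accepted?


Run the DFA, marking each prefix where the state is accepting:
  "" -> q0 [reject]
  "b" -> q2 [reject]
  "ba" -> q2 [reject]
  "bab" -> q3 [reject]
  "babb" -> q2 [reject]
  "babbb" -> q3 [reject]
  "babbbb" -> q2 [reject]
  "babbbbb" -> q3 [reject]

No prefix is accepted


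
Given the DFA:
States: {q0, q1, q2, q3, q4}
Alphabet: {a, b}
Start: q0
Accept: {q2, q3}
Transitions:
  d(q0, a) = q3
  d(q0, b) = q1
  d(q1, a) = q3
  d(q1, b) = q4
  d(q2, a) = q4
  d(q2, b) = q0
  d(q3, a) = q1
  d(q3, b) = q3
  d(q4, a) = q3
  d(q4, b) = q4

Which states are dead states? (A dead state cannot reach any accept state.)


Forward reachability from each state:
  q0 -> reaches accept state q3 (live)
  q1 -> reaches accept state q3 (live)
  q2 -> reaches accept state q2 (live)
  q3 -> reaches accept state q3 (live)
  q4 -> reaches accept state q3 (live)

None (all states can reach an accept state)


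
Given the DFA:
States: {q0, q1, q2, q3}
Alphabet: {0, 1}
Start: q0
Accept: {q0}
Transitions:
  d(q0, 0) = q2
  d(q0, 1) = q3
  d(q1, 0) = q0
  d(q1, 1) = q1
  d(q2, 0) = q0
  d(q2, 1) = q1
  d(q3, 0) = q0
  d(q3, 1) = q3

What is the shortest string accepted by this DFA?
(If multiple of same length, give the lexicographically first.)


BFS by string length (lex-first path to each state shown):
  len 0: q0<-""
Found accept state at length 0.

"" (empty string)


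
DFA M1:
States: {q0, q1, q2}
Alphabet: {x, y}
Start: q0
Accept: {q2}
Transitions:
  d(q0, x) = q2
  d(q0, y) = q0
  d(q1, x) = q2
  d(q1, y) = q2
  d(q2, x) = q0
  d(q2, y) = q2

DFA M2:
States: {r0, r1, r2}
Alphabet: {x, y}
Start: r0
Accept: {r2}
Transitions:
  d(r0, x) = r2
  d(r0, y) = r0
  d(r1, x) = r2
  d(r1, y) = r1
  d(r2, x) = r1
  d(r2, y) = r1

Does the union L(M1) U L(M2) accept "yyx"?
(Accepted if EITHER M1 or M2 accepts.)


M1: final=q2 accepted=True
M2: final=r2 accepted=True

Yes, union accepts


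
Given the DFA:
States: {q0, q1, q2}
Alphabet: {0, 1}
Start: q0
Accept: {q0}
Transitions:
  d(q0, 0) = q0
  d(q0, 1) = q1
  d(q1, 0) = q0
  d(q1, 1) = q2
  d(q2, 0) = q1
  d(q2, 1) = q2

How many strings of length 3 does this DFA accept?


Enumerating all length-3 strings:
  "000" -> q0 [accept]
  "001" -> q1 [reject]
  "010" -> q0 [accept]
  "011" -> q2 [reject]
  "100" -> q0 [accept]
  "101" -> q1 [reject]
  "110" -> q1 [reject]
  "111" -> q2 [reject]

3 out of 8


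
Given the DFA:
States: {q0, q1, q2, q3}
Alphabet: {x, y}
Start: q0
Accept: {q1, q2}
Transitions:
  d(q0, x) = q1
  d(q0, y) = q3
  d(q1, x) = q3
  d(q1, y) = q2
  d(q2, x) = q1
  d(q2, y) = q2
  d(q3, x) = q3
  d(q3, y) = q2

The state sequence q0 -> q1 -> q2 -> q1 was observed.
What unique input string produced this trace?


Trace back each transition to find the symbol:
  q0 --[x]--> q1
  q1 --[y]--> q2
  q2 --[x]--> q1

"xyx"


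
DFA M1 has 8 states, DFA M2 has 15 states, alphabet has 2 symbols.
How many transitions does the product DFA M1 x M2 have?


Product DFA has 8 * 15 = 120 states.
Each has 2 transitions: 120 * 2 = 240

240


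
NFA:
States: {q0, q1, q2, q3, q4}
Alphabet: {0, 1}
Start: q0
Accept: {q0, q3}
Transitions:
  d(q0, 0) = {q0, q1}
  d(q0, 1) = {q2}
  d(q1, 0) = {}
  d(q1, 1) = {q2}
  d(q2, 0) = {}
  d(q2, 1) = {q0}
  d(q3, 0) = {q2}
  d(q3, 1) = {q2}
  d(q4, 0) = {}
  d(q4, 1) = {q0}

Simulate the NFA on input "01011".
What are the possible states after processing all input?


Start: {q0}
  --0--> {q0, q1}
  --1--> {q2}
  --0--> {}
  --1--> {}
  --1--> {}

{} (empty set, no valid transitions)


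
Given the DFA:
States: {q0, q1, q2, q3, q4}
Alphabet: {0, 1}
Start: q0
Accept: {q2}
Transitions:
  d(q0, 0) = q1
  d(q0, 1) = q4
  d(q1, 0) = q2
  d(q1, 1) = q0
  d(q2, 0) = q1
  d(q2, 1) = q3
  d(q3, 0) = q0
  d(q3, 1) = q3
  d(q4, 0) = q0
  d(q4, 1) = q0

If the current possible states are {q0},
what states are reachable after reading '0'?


Apply transition on '0' from each current state:
  d(q0, 0) = q1

{q1}


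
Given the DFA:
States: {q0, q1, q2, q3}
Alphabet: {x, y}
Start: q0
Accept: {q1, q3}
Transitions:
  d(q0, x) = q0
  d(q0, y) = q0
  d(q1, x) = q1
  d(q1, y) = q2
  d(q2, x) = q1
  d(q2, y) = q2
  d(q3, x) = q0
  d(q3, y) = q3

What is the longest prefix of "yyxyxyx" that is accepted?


Run the DFA, marking each prefix where the state is accepting:
  "" -> q0 [reject]
  "y" -> q0 [reject]
  "yy" -> q0 [reject]
  "yyx" -> q0 [reject]
  "yyxy" -> q0 [reject]
  "yyxyx" -> q0 [reject]
  "yyxyxy" -> q0 [reject]
  "yyxyxyx" -> q0 [reject]

No prefix is accepted


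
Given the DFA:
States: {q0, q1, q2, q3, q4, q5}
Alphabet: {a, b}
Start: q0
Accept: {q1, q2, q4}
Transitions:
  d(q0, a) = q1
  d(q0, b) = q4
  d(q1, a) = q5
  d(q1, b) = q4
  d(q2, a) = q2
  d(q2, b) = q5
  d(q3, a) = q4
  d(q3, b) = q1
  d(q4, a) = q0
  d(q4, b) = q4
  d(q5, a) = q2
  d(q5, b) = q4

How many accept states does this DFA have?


Accept states listed: {q1, q2, q4}
Counting: q1(1) q2(2) q4(3)

3


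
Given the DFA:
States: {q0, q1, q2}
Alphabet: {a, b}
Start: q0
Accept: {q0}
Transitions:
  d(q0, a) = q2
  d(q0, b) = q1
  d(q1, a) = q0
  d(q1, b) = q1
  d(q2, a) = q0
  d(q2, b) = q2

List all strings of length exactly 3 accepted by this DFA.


All strings of length 3: 8 total
Accepted: 2

"aba", "bba"


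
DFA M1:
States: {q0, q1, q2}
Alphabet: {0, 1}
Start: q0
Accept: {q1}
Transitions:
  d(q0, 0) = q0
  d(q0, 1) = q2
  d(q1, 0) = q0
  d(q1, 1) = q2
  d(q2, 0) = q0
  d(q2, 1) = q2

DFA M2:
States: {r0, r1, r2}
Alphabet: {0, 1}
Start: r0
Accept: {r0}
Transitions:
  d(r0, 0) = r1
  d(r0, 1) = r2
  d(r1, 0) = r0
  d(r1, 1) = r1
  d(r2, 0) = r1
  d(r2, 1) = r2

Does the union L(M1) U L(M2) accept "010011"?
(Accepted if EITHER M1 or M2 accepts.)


M1: final=q2 accepted=False
M2: final=r1 accepted=False

No, union rejects (neither accepts)


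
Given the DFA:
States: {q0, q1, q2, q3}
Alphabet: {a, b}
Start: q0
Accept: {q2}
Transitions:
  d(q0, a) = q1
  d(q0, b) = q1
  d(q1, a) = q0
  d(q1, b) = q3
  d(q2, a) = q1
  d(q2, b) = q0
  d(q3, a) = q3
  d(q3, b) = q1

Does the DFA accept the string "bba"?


Trace: q0 -> q1 -> q3 -> q3
Final state: q3
Accept states: {q2}

No, rejected (final state q3 is not an accept state)


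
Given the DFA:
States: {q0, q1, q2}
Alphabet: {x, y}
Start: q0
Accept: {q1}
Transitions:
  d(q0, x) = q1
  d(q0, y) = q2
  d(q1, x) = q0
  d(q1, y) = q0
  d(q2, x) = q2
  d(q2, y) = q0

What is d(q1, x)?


Looking up transition d(q1, x)

q0


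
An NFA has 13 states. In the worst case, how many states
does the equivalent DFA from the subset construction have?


Subset construction: one DFA state per subset of NFA states.
2^13 = 8192

8192


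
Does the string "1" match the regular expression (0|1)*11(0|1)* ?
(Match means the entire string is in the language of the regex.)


|string| = 1; first = '1'; last = '1'

No, "1" does not match (0|1)*11(0|1)*


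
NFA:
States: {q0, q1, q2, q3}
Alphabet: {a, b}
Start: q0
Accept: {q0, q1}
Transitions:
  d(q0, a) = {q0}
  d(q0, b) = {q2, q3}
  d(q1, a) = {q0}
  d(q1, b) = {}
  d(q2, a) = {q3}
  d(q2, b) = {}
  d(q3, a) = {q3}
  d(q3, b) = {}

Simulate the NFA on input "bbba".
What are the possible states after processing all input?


Start: {q0}
  --b--> {q2, q3}
  --b--> {}
  --b--> {}
  --a--> {}

{} (empty set, no valid transitions)


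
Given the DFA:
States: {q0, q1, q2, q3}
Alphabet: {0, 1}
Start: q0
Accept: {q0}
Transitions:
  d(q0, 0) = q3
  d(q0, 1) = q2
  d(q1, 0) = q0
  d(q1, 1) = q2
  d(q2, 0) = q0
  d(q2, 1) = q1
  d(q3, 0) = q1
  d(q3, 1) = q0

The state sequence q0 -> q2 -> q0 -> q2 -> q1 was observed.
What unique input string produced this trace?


Trace back each transition to find the symbol:
  q0 --[1]--> q2
  q2 --[0]--> q0
  q0 --[1]--> q2
  q2 --[1]--> q1

"1011"


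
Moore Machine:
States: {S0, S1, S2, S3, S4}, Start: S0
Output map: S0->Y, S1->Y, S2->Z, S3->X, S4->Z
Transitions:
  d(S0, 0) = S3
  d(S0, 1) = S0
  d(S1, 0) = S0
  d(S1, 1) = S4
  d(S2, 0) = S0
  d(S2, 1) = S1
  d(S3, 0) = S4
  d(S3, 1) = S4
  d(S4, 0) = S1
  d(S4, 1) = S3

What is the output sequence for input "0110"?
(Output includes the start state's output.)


Start: S0 (output Y)
  --0--> S3 (output X)
  --1--> S4 (output Z)
  --1--> S3 (output X)
  --0--> S4 (output Z)

"YXZXZ"


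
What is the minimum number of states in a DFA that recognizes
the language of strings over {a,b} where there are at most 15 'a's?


States: count = 0, 1, ..., 15 (all accepting; 16 states), plus a dead state for count > 15.
Total: 16 + 1 = 17.

17


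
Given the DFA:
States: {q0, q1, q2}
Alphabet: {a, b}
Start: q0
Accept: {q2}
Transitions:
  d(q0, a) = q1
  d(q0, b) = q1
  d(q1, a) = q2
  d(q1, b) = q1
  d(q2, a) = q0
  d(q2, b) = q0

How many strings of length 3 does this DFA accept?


Enumerating all length-3 strings:
  "aaa" -> q0 [reject]
  "aab" -> q0 [reject]
  "aba" -> q2 [accept]
  "abb" -> q1 [reject]
  "baa" -> q0 [reject]
  "bab" -> q0 [reject]
  "bba" -> q2 [accept]
  "bbb" -> q1 [reject]

2 out of 8


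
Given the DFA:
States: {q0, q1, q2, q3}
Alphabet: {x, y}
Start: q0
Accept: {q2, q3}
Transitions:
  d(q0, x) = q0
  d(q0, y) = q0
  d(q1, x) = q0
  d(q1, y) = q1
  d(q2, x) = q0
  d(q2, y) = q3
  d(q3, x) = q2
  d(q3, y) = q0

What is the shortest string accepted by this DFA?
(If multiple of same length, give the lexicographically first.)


BFS by string length (lex-first path to each state shown):
  len 0: q0<-""
  len 1: q0<-"x"
  len 2: q0<-"xx"
  len 3: q0<-"xxx"
  len 4: q0<-"xxxx"
  len 5: q0<-"xxxxx"
  len 6: q0<-"xxxxxx"
  len 7: q0<-"xxxxxxx"
  len 8: q0<-"xxxxxxxx"

No string accepted (empty language)


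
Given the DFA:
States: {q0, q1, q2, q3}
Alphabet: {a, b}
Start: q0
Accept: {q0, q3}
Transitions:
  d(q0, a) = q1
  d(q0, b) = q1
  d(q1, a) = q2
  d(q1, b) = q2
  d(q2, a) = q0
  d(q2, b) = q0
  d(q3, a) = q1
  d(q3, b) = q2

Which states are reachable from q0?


BFS from q0:
  layer 0: {q0}
  layer 1: {q1}
  layer 2: {q2}

{q0, q1, q2}


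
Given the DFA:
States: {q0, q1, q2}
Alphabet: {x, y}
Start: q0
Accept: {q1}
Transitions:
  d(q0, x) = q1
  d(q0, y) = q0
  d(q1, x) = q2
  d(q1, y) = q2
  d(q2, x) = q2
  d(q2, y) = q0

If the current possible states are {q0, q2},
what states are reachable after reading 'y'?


Apply transition on 'y' from each current state:
  d(q0, y) = q0
  d(q2, y) = q0

{q0}


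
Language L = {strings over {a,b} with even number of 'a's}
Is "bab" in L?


count('a') = 1; 1 mod 2 = 1

No, "bab" is not in L


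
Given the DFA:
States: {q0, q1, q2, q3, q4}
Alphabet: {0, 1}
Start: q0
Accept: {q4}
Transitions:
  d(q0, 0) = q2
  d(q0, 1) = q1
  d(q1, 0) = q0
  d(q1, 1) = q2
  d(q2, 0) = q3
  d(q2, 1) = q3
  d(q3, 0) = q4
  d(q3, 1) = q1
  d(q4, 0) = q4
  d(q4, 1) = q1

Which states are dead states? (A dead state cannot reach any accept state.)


Forward reachability from each state:
  q0 -> reaches accept state q4 (live)
  q1 -> reaches accept state q4 (live)
  q2 -> reaches accept state q4 (live)
  q3 -> reaches accept state q4 (live)
  q4 -> reaches accept state q4 (live)

None (all states can reach an accept state)


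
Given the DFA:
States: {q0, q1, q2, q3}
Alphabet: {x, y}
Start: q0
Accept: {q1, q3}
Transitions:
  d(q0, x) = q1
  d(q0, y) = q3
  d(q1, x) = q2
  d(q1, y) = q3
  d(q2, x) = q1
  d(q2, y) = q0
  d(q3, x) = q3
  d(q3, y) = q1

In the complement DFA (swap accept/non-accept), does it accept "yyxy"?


Trace: q0 -> q3 -> q1 -> q2 -> q0
Final: q0
Original accept: {q1, q3}
Complement: q0 is not in original accept

Yes, complement accepts (original rejects)


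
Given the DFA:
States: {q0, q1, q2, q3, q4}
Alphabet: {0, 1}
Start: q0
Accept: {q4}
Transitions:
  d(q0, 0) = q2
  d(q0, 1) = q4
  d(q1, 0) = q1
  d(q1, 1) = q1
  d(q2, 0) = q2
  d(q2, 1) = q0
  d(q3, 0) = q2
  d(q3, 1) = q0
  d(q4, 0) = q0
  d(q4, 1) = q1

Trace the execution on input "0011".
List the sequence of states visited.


Input: 0011
d(q0, 0) = q2
d(q2, 0) = q2
d(q2, 1) = q0
d(q0, 1) = q4


q0 -> q2 -> q2 -> q0 -> q4


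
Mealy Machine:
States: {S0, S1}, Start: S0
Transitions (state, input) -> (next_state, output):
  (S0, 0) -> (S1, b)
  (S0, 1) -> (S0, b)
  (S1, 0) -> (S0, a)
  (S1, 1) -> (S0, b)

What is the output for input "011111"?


Step-by-step:
  (S0, 0) -> (S1, b)
  (S1, 1) -> (S0, b)
  (S0, 1) -> (S0, b)
  (S0, 1) -> (S0, b)
  (S0, 1) -> (S0, b)
  (S0, 1) -> (S0, b)

"bbbbbb"


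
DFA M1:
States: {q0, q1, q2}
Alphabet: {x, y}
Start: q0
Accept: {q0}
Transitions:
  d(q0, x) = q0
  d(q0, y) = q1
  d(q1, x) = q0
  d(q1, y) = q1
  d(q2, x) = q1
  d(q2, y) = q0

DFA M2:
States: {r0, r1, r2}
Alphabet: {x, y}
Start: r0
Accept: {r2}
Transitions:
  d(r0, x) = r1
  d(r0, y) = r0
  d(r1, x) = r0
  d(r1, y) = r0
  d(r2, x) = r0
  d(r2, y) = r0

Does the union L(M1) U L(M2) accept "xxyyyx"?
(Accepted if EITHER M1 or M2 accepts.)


M1: final=q0 accepted=True
M2: final=r1 accepted=False

Yes, union accepts


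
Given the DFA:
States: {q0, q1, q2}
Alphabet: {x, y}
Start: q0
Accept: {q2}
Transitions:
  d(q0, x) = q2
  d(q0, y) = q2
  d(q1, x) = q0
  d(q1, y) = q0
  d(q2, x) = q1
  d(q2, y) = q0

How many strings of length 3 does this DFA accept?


Enumerating all length-3 strings:
  "xxx" -> q0 [reject]
  "xxy" -> q0 [reject]
  "xyx" -> q2 [accept]
  "xyy" -> q2 [accept]
  "yxx" -> q0 [reject]
  "yxy" -> q0 [reject]
  "yyx" -> q2 [accept]
  "yyy" -> q2 [accept]

4 out of 8


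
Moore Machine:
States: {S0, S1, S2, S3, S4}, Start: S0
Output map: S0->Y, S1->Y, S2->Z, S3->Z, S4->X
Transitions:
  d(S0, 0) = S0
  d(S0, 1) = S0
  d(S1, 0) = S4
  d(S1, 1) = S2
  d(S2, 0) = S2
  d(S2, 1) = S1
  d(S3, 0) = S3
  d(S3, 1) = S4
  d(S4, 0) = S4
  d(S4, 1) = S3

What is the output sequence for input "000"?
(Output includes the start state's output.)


Start: S0 (output Y)
  --0--> S0 (output Y)
  --0--> S0 (output Y)
  --0--> S0 (output Y)

"YYYY"


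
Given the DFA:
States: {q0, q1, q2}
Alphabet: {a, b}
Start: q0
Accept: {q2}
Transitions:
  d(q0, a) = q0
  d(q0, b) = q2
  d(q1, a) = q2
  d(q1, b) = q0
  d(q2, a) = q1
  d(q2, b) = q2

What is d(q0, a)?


Looking up transition d(q0, a)

q0


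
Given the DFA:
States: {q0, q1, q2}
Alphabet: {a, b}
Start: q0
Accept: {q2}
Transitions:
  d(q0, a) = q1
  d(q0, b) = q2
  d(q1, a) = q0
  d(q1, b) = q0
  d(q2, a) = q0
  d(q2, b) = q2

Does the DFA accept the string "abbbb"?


Trace: q0 -> q1 -> q0 -> q2 -> q2 -> q2
Final state: q2
Accept states: {q2}

Yes, accepted (final state q2 is an accept state)


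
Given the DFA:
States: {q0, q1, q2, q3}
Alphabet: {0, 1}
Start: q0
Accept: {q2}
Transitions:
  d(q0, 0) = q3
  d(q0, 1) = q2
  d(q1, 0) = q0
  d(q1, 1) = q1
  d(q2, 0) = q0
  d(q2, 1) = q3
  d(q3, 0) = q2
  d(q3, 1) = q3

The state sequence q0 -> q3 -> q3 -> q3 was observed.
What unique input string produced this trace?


Trace back each transition to find the symbol:
  q0 --[0]--> q3
  q3 --[1]--> q3
  q3 --[1]--> q3

"011"


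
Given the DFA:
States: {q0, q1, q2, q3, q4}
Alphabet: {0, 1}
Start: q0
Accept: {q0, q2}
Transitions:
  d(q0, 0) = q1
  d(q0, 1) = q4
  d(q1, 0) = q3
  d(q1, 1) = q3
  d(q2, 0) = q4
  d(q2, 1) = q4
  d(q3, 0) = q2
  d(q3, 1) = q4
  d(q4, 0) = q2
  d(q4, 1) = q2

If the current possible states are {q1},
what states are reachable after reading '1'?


Apply transition on '1' from each current state:
  d(q1, 1) = q3

{q3}


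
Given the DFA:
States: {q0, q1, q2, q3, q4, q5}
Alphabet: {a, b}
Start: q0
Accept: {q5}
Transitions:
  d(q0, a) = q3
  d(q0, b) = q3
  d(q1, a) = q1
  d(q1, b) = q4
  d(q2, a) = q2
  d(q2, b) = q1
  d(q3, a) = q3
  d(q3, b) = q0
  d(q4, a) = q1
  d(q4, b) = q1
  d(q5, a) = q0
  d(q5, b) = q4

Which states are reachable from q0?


BFS from q0:
  layer 0: {q0}
  layer 1: {q3}

{q0, q3}


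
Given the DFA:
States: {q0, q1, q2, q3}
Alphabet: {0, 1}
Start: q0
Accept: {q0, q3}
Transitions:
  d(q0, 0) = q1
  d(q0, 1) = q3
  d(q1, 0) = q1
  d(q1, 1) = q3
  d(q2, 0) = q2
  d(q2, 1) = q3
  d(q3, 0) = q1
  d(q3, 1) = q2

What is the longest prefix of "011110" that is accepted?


Run the DFA, marking each prefix where the state is accepting:
  "" -> q0 [accept]
  "0" -> q1 [reject]
  "01" -> q3 [accept]
  "011" -> q2 [reject]
  "0111" -> q3 [accept]
  "01111" -> q2 [reject]
  "011110" -> q2 [reject]

"0111"


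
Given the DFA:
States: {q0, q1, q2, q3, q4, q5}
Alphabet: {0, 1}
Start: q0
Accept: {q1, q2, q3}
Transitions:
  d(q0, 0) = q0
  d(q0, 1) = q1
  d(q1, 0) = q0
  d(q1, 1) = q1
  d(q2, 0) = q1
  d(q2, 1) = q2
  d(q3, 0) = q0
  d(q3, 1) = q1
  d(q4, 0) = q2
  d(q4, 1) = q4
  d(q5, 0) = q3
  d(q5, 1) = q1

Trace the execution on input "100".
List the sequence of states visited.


Input: 100
d(q0, 1) = q1
d(q1, 0) = q0
d(q0, 0) = q0


q0 -> q1 -> q0 -> q0


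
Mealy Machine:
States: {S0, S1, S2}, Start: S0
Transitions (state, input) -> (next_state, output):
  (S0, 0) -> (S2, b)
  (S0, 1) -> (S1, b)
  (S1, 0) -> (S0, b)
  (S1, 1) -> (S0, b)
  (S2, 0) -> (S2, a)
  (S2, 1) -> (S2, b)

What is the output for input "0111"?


Step-by-step:
  (S0, 0) -> (S2, b)
  (S2, 1) -> (S2, b)
  (S2, 1) -> (S2, b)
  (S2, 1) -> (S2, b)

"bbbb"


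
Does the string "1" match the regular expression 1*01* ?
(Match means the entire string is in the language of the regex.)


|string| = 1; first = '1'; last = '1'

No, "1" does not match 1*01*


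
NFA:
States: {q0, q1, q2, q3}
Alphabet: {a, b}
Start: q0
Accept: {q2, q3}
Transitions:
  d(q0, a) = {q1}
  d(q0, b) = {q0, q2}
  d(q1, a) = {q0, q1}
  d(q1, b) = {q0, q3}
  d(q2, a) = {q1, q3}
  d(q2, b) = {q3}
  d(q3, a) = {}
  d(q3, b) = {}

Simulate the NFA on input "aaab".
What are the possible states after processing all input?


Start: {q0}
  --a--> {q1}
  --a--> {q0, q1}
  --a--> {q0, q1}
  --b--> {q0, q2, q3}

{q0, q2, q3}


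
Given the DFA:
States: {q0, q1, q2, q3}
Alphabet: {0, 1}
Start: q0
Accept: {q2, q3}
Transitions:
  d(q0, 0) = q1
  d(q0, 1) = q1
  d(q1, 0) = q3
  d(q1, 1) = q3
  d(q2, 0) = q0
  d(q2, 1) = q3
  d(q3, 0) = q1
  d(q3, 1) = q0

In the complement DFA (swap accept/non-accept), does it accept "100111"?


Trace: q0 -> q1 -> q3 -> q1 -> q3 -> q0 -> q1
Final: q1
Original accept: {q2, q3}
Complement: q1 is not in original accept

Yes, complement accepts (original rejects)


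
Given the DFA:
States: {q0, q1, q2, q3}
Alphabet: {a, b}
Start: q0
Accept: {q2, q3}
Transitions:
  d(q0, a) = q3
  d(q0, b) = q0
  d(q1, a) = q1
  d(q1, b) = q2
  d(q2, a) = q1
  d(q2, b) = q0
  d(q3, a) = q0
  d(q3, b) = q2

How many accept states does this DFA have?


Accept states listed: {q2, q3}
Counting: q2(1) q3(2)

2


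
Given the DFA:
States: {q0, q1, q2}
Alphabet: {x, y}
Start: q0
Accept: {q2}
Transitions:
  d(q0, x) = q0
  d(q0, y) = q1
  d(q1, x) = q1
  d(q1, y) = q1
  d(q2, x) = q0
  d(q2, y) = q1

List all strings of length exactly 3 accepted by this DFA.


All strings of length 3: 8 total
Accepted: 0

None


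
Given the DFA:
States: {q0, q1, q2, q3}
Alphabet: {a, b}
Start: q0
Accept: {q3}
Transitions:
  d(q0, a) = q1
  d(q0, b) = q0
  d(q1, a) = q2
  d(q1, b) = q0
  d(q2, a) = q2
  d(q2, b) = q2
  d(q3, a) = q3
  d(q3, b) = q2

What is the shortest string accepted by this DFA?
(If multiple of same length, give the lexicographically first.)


BFS by string length (lex-first path to each state shown):
  len 0: q0<-""
  len 1: q0<-"b", q1<-"a"
  len 2: q0<-"ab", q1<-"ba", q2<-"aa"
  len 3: q0<-"abb", q1<-"aba", q2<-"aaa"
  len 4: q0<-"abab", q1<-"abba", q2<-"aaaa"
  len 5: q0<-"ababb", q1<-"ababa", q2<-"aaaaa"
  len 6: q0<-"ababab", q1<-"ababba", q2<-"aaaaaa"
  len 7: q0<-"abababb", q1<-"abababa", q2<-"aaaaaaa"
  len 8: q0<-"abababab", q1<-"abababba", q2<-"aaaaaaaa"

No string accepted (empty language)


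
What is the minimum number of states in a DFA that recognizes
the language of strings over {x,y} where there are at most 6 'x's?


States: count = 0, 1, ..., 6 (all accepting; 7 states), plus a dead state for count > 6.
Total: 7 + 1 = 8.

8


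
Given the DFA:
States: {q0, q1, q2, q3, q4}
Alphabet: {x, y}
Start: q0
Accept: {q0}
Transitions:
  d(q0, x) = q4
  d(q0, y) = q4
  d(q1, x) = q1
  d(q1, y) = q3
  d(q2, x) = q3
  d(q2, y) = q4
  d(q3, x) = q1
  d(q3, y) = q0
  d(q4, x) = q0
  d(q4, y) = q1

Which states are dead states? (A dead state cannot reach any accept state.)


Forward reachability from each state:
  q0 -> reaches accept state q0 (live)
  q1 -> reaches accept state q0 (live)
  q2 -> reaches accept state q0 (live)
  q3 -> reaches accept state q0 (live)
  q4 -> reaches accept state q0 (live)

None (all states can reach an accept state)


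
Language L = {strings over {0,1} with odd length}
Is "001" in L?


length = 3; 3 mod 2 = 1

Yes, "001" is in L


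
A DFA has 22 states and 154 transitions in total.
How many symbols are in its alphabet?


Each state has exactly one transition per symbol.
|alphabet| = transitions / states = 154 / 22 = 7

7


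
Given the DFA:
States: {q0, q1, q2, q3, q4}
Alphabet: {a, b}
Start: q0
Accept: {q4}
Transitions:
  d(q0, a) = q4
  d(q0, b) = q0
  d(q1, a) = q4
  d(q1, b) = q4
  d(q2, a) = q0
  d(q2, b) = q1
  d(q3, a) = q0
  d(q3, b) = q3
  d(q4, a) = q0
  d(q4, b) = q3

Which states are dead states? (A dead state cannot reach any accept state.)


Forward reachability from each state:
  q0 -> reaches accept state q4 (live)
  q1 -> reaches accept state q4 (live)
  q2 -> reaches accept state q4 (live)
  q3 -> reaches accept state q4 (live)
  q4 -> reaches accept state q4 (live)

None (all states can reach an accept state)


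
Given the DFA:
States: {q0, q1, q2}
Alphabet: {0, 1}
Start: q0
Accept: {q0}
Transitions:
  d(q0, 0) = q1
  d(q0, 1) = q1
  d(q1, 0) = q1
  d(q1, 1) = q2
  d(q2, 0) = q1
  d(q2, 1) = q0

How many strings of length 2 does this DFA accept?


Enumerating all length-2 strings:
  "00" -> q1 [reject]
  "01" -> q2 [reject]
  "10" -> q1 [reject]
  "11" -> q2 [reject]

0 out of 4


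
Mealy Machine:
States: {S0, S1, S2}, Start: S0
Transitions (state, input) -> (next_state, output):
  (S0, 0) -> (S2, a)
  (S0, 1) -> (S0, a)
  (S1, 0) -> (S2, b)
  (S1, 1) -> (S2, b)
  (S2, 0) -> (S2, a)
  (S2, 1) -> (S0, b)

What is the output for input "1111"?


Step-by-step:
  (S0, 1) -> (S0, a)
  (S0, 1) -> (S0, a)
  (S0, 1) -> (S0, a)
  (S0, 1) -> (S0, a)

"aaaa"


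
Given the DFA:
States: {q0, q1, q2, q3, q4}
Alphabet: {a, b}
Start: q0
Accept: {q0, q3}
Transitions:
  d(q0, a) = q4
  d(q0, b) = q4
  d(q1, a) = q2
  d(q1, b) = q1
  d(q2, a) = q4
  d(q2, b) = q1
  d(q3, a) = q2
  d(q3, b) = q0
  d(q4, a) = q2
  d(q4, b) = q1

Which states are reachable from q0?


BFS from q0:
  layer 0: {q0}
  layer 1: {q4}
  layer 2: {q1, q2}

{q0, q1, q2, q4}


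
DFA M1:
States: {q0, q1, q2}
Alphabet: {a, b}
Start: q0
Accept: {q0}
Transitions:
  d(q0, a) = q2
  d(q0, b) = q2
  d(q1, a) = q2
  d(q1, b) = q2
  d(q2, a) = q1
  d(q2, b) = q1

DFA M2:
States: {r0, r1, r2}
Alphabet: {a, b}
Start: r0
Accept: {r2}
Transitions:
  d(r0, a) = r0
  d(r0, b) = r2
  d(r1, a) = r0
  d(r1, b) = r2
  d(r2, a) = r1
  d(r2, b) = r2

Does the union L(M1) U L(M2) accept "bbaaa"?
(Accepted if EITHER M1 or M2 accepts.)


M1: final=q2 accepted=False
M2: final=r0 accepted=False

No, union rejects (neither accepts)


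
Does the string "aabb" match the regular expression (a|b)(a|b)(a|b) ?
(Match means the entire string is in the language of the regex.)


|string| = 4; first = 'a'; last = 'b'

No, "aabb" does not match (a|b)(a|b)(a|b)


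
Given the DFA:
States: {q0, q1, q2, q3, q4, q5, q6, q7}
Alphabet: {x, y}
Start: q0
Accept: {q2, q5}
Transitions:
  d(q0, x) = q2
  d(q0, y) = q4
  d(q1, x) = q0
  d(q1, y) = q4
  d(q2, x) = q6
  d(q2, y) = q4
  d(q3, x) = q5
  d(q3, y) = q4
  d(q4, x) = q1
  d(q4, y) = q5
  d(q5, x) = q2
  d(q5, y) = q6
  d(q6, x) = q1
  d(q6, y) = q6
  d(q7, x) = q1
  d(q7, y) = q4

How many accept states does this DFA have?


Accept states listed: {q2, q5}
Counting: q2(1) q5(2)

2


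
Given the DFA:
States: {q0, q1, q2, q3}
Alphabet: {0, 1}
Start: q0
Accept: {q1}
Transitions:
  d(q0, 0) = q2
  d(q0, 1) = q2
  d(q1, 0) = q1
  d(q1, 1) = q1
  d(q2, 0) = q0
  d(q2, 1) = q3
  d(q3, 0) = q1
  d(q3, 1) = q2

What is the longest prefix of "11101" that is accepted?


Run the DFA, marking each prefix where the state is accepting:
  "" -> q0 [reject]
  "1" -> q2 [reject]
  "11" -> q3 [reject]
  "111" -> q2 [reject]
  "1110" -> q0 [reject]
  "11101" -> q2 [reject]

No prefix is accepted


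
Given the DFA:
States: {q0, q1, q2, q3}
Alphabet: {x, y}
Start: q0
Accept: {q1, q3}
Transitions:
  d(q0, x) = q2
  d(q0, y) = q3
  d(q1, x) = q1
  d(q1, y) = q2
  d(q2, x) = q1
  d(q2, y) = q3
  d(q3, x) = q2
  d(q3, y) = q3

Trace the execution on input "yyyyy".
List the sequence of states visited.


Input: yyyyy
d(q0, y) = q3
d(q3, y) = q3
d(q3, y) = q3
d(q3, y) = q3
d(q3, y) = q3


q0 -> q3 -> q3 -> q3 -> q3 -> q3


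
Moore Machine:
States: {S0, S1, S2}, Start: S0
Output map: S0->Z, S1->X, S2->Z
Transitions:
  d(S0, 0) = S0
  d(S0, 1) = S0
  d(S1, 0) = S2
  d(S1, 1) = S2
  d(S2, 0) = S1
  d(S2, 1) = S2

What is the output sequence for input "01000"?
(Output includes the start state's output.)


Start: S0 (output Z)
  --0--> S0 (output Z)
  --1--> S0 (output Z)
  --0--> S0 (output Z)
  --0--> S0 (output Z)
  --0--> S0 (output Z)

"ZZZZZZ"


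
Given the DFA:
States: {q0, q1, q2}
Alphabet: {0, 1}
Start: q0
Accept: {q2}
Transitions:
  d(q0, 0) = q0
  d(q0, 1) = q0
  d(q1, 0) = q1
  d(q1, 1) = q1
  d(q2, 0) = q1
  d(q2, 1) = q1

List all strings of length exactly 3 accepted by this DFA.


All strings of length 3: 8 total
Accepted: 0

None


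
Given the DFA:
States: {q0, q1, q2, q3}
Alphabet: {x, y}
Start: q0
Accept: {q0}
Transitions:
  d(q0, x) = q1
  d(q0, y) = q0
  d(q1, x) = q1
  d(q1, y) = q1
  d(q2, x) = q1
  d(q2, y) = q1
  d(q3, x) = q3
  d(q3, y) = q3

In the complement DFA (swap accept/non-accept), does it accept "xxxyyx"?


Trace: q0 -> q1 -> q1 -> q1 -> q1 -> q1 -> q1
Final: q1
Original accept: {q0}
Complement: q1 is not in original accept

Yes, complement accepts (original rejects)


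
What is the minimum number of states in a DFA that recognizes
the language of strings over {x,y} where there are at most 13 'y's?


States: count = 0, 1, ..., 13 (all accepting; 14 states), plus a dead state for count > 13.
Total: 14 + 1 = 15.

15


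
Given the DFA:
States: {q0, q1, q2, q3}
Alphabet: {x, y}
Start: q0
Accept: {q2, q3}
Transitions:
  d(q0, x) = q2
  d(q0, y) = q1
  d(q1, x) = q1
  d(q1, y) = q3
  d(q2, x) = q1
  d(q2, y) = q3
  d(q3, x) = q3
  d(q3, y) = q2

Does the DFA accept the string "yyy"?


Trace: q0 -> q1 -> q3 -> q2
Final state: q2
Accept states: {q2, q3}

Yes, accepted (final state q2 is an accept state)


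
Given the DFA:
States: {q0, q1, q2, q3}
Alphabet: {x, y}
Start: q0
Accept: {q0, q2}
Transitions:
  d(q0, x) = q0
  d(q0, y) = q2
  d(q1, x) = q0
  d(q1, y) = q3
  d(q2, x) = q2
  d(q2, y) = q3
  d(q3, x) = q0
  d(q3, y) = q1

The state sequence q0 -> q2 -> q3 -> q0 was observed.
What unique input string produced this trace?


Trace back each transition to find the symbol:
  q0 --[y]--> q2
  q2 --[y]--> q3
  q3 --[x]--> q0

"yyx"


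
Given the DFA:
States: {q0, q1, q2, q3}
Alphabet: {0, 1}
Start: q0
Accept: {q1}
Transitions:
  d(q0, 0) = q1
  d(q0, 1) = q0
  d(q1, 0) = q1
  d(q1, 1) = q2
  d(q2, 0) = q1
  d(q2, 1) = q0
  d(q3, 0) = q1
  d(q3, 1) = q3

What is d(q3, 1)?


Looking up transition d(q3, 1)

q3


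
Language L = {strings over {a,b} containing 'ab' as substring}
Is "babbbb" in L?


'ab' occurs at index 1

Yes, "babbbb" is in L


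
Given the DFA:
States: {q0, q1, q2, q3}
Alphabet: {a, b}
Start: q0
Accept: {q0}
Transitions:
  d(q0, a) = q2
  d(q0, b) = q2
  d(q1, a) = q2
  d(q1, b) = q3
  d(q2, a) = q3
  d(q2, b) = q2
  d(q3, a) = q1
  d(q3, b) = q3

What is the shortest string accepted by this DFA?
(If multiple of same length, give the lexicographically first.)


BFS by string length (lex-first path to each state shown):
  len 0: q0<-""
Found accept state at length 0.

"" (empty string)


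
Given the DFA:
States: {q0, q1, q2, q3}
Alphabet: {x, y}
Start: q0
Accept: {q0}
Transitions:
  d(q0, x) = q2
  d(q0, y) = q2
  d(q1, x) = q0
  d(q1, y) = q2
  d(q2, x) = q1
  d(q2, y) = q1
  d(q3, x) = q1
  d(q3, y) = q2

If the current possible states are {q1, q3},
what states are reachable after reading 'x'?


Apply transition on 'x' from each current state:
  d(q1, x) = q0
  d(q3, x) = q1

{q0, q1}
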